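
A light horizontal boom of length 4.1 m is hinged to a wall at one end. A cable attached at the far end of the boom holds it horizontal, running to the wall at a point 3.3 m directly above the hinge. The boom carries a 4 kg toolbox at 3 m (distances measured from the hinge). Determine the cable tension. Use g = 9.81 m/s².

T ≈ 45.8 N

Choose the hinge as the axis so the unknown hinge reaction has zero arm there.
Toolbox: 4 × 9.81 = 39.24 N down at 3 m → arm 3 m, τ = 39.24 × 3 = 117.7 N·m clockwise.
Total clockwise load moment = 117.7 N·m.
The cable tension T acts at 4.1 m; only its component perpendicular to the boom, T sinθ, produces torque. sinθ = h/√(h²+d²) = 3.3/√(3.3²+4.1²) = 0.627.
Στ = 0 ⇒ T × 4.1 × 0.627 = 117.7 ⇒ T = 117.7 / 2.571 = 45.8 N.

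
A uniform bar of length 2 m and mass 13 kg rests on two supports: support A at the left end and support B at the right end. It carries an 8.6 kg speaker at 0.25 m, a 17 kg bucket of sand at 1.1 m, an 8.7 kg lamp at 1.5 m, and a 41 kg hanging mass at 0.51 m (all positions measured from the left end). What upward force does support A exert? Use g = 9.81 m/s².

R_A ≈ 534 N

Sum moments about support B (its reaction then has zero moment arm).
Beam weight: 13 × 9.81 = 127.5 N down at 1 m → arm 1 m, τ = 127.5 × 1 = 127.5 N·m counterclockwise.
Speaker: 8.6 × 9.81 = 84.37 N down at 0.25 m → arm 1.75 m, τ = 84.37 × 1.75 = 147.6 N·m counterclockwise.
Bucket of sand: 17 × 9.81 = 166.8 N down at 1.1 m → arm 0.9 m, τ = 166.8 × 0.9 = 150.1 N·m counterclockwise.
Lamp: 8.7 × 9.81 = 85.35 N down at 1.5 m → arm 0.5 m, τ = 85.35 × 0.5 = 42.67 N·m counterclockwise.
Hanging mass: 41 × 9.81 = 402.2 N down at 0.51 m → arm 1.49 m, τ = 402.2 × 1.49 = 599.3 N·m counterclockwise.
Net load moment about support B = 1067 N·m counterclockwise.
Reaction R at support A is upward at 0 m, arm 2 m → moment R × 2 clockwise.
Balancing moments: R × 2 = 1067, giving R = 534 N.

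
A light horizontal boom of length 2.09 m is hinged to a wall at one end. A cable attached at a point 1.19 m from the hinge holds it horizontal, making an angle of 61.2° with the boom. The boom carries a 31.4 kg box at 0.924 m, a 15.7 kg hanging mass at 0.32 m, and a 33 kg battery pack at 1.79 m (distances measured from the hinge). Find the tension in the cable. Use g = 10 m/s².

Take moments about the hinge.
Box: 31.4 × 10 = 314 N down at 0.924 m → arm 0.924 m, τ = 314 × 0.924 = 290.1 N·m clockwise.
Hanging mass: 15.7 × 10 = 157 N down at 0.32 m → arm 0.32 m, τ = 157 × 0.32 = 50.24 N·m clockwise.
Battery pack: 33 × 10 = 330 N down at 1.79 m → arm 1.79 m, τ = 330 × 1.79 = 590.7 N·m clockwise.
Total clockwise load moment = 931 N·m.
The cable tension T acts at 1.19 m; only its component perpendicular to the boom, T sinθ, produces torque. sin 61.2° = 0.8763.
For rotational equilibrium, T × 1.19 × 0.8763 = 931, so T = 931 / 1.043 = 893 N.

T ≈ 893 N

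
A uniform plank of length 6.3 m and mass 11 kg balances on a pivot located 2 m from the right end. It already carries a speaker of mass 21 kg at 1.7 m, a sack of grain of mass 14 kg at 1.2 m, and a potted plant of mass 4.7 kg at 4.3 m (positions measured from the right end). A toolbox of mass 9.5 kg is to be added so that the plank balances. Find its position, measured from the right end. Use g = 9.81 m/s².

x ≈ 1.37 m from the right end

Take moments about the pivot (at 2 m from the right end).
Beam weight: 11 × 9.81 = 107.9 N down at 3.15 m → arm 1.15 m, τ = 107.9 × 1.15 = 124.1 N·m counterclockwise.
Speaker: 21 × 9.81 = 206 N down at 1.7 m → arm 0.3 m, τ = 206 × 0.3 = 61.8 N·m clockwise.
Sack of grain: 14 × 9.81 = 137.3 N down at 1.2 m → arm 0.8 m, τ = 137.3 × 0.8 = 109.8 N·m clockwise.
Potted plant: 4.7 × 9.81 = 46.11 N down at 4.3 m → arm 2.3 m, τ = 46.11 × 2.3 = 106.1 N·m counterclockwise.
Net moment of existing loads = 58.6 N·m counterclockwise.
The toolbox weighs 9.5 × 9.81 = 93.2 N and must supply an equal clockwise moment, so its lever arm about the pivot is 58.6 / 93.2 = 0.629 m.
That puts it at 2 − 0.629 = 1.37 m from the right end.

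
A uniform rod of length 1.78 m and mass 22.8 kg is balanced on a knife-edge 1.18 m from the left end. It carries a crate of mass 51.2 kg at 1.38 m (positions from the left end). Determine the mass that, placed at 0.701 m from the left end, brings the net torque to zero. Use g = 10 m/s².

m ≈ 7.57 kg

Sum moments about the knife-edge (at 1.18 m from the left end) (the support reaction has zero arm there).
Beam weight: 22.8 × 10 = 228 N down at 0.89 m → arm 0.29 m, τ = 228 × 0.29 = 66.12 N·m counterclockwise.
Crate: 51.2 × 10 = 512 N down at 1.38 m → arm 0.2 m, τ = 512 × 0.2 = 102.4 N·m clockwise.
Net moment of known loads = 36.28 N·m clockwise.
An unknown mass m at 0.701 m has arm 0.479 m; its moment is m·g·0.479 counterclockwise.
Setting net torque to zero: m × 10 × 0.479 = 36.28 → m = 36.28 / (10 × 0.479) = 7.57 kg.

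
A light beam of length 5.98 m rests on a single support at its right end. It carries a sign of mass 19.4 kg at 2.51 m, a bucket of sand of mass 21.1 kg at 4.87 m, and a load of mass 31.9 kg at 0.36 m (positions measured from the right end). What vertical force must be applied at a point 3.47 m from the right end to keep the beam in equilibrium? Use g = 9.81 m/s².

F ≈ 461 N

About the right end:
Sign: 19.4 × 9.81 = 190.3 N down at 2.51 m → arm 2.51 m, τ = 190.3 × 2.51 = 477.7 N·m counterclockwise.
Bucket of sand: 21.1 × 9.81 = 207 N down at 4.87 m → arm 4.87 m, τ = 207 × 4.87 = 1008 N·m counterclockwise.
Load: 31.9 × 9.81 = 312.9 N down at 0.36 m → arm 0.36 m, τ = 312.9 × 0.36 = 112.6 N·m counterclockwise.
Net moment of the loads = 1598 N·m counterclockwise.
The upward force F acts at a point 3.47 m from the right end, arm 3.47 m, giving F × 3.47 clockwise.
Στ = 0 ⇒ F × 3.47 = 1598 ⇒ F = 1598 / 3.47 = 461 N.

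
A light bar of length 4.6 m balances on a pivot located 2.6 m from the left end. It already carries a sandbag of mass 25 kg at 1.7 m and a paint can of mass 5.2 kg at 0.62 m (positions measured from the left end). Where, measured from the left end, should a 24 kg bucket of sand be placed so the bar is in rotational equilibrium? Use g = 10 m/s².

Taking torques about the pivot (at 2.6 m from the left end):
Sandbag: 25 × 10 = 250 N down at 1.7 m → arm 0.9 m, τ = 250 × 0.9 = 225 N·m counterclockwise.
Paint can: 5.2 × 10 = 52 N down at 0.62 m → arm 1.98 m, τ = 52 × 1.98 = 103 N·m counterclockwise.
Net moment of existing loads = 328 N·m counterclockwise.
The bucket of sand weighs 24 × 10 = 240 N and must supply an equal clockwise moment, so its lever arm about the pivot is 328 / 240 = 1.37 m.
That puts it at 2.6 + 1.37 = 3.97 m from the left end.

x ≈ 3.97 m from the left end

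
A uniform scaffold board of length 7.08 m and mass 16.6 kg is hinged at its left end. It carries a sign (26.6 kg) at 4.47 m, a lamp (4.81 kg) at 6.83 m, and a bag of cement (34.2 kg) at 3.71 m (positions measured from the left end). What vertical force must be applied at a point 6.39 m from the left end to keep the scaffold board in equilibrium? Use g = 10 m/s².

Sum moments about the left end (the unknown pivot reaction has zero arm there).
Beam weight: 16.6 × 10 = 166 N down at 3.54 m → arm 3.54 m, τ = 166 × 3.54 = 587.6 N·m clockwise.
Sign: 26.6 × 10 = 266 N down at 4.47 m → arm 4.47 m, τ = 266 × 4.47 = 1189 N·m clockwise.
Lamp: 4.81 × 10 = 48.1 N down at 6.83 m → arm 6.83 m, τ = 48.1 × 6.83 = 328.5 N·m clockwise.
Bag of cement: 34.2 × 10 = 342 N down at 3.71 m → arm 3.71 m, τ = 342 × 3.71 = 1269 N·m clockwise.
Net moment of the loads = 3374 N·m clockwise.
The upward force F acts at a point 6.39 m from the left end, arm 6.39 m, giving F × 6.39 counterclockwise.
Στ = 0 ⇒ F × 6.39 = 3374 ⇒ F = 3374 / 6.39 = 528 N.

F ≈ 528 N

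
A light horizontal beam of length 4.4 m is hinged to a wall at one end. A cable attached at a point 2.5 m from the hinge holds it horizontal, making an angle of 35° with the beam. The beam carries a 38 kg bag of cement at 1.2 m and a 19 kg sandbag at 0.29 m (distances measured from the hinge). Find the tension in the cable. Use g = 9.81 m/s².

Sum moments about the hinge (the unknown hinge reaction has zero arm there).
Bag of cement: 38 × 9.81 = 372.8 N down at 1.2 m → arm 1.2 m, τ = 372.8 × 1.2 = 447.4 N·m clockwise.
Sandbag: 19 × 9.81 = 186.4 N down at 0.29 m → arm 0.29 m, τ = 186.4 × 0.29 = 54.06 N·m clockwise.
Total clockwise load moment = 501.5 N·m.
The cable tension T acts at 2.5 m; only its component perpendicular to the beam, T sinθ, produces torque. sin 35° = 0.5736.
Setting net torque to zero: T × 2.5 × 0.5736 = 501.5 → T = 501.5 / 1.434 = 350 N.

T ≈ 350 N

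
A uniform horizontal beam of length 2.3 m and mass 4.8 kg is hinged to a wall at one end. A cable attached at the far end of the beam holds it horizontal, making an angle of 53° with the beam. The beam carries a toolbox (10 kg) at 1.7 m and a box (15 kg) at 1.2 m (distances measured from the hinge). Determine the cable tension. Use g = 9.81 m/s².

Taking torques about the hinge:
Beam weight: 4.8 × 9.81 = 47.09 N down at 1.15 m → arm 1.15 m, τ = 47.09 × 1.15 = 54.15 N·m clockwise.
Toolbox: 10 × 9.81 = 98.1 N down at 1.7 m → arm 1.7 m, τ = 98.1 × 1.7 = 166.8 N·m clockwise.
Box: 15 × 9.81 = 147.2 N down at 1.2 m → arm 1.2 m, τ = 147.2 × 1.2 = 176.6 N·m clockwise.
Total clockwise load moment = 397.6 N·m.
The cable tension T acts at 2.3 m; only its component perpendicular to the beam, T sinθ, produces torque. sin 53° = 0.7986.
Στ = 0 ⇒ T × 2.3 × 0.7986 = 397.6 ⇒ T = 397.6 / 1.837 = 216 N.

T ≈ 216 N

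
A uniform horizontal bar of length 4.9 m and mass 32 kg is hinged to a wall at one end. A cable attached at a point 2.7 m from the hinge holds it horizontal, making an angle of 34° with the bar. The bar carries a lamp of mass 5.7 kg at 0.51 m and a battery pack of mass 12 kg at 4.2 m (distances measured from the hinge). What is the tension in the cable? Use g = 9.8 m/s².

T ≈ 855 N

About the hinge:
Beam weight: 32 × 9.8 = 313.6 N down at 2.45 m → arm 2.45 m, τ = 313.6 × 2.45 = 768.3 N·m clockwise.
Lamp: 5.7 × 9.8 = 55.86 N down at 0.51 m → arm 0.51 m, τ = 55.86 × 0.51 = 28.49 N·m clockwise.
Battery pack: 12 × 9.8 = 117.6 N down at 4.2 m → arm 4.2 m, τ = 117.6 × 4.2 = 493.9 N·m clockwise.
Total clockwise load moment = 1291 N·m.
The cable tension T acts at 2.7 m; only its component perpendicular to the bar, T sinθ, produces torque. sin 34° = 0.5592.
Setting net torque to zero: T × 2.7 × 0.5592 = 1291 → T = 1291 / 1.51 = 855 N.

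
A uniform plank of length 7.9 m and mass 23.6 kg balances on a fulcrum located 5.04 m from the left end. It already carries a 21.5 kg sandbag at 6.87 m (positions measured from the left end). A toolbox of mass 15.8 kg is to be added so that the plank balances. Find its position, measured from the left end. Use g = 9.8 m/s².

x ≈ 4.18 m from the left end

Taking torques about the fulcrum (at 5.04 m from the left end):
Beam weight: 23.6 × 9.8 = 231.3 N down at 3.95 m → arm 1.09 m, τ = 231.3 × 1.09 = 252.1 N·m counterclockwise.
Sandbag: 21.5 × 9.8 = 210.7 N down at 6.87 m → arm 1.83 m, τ = 210.7 × 1.83 = 385.6 N·m clockwise.
Net moment of existing loads = 133.5 N·m clockwise.
The toolbox weighs 15.8 × 9.8 = 154.8 N and must supply an equal counterclockwise moment, so its lever arm about the fulcrum is 133.5 / 154.8 = 0.862 m.
That puts it at 5.04 − 0.862 = 4.18 m from the left end.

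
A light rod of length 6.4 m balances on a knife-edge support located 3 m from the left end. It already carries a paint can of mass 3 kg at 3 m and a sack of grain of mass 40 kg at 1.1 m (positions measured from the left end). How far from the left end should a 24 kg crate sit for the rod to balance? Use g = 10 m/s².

x ≈ 6.17 m from the left end

About the knife-edge support (at 3 m from the left end):
Paint can: acts at the knife-edge support, moment arm 0 → no torque.
Sack of grain: 40 × 10 = 400 N down at 1.1 m → arm 1.9 m, τ = 400 × 1.9 = 760 N·m counterclockwise.
Net moment of existing loads = 760 N·m counterclockwise.
The crate weighs 24 × 10 = 240 N and must supply an equal clockwise moment, so its lever arm about the knife-edge support is 760 / 240 = 3.17 m.
That puts it at 3 + 3.17 = 6.17 m from the left end.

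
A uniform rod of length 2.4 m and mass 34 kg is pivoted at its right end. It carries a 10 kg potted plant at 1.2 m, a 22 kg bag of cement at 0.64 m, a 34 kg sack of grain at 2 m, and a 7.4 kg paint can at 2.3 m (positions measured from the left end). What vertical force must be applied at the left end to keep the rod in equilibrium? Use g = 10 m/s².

F ≈ 441 N

Take moments about the right end.
Beam weight: 34 × 10 = 340 N down at 1.2 m → arm 1.2 m, τ = 340 × 1.2 = 408 N·m counterclockwise.
Potted plant: 10 × 10 = 100 N down at 1.2 m → arm 1.2 m, τ = 100 × 1.2 = 120 N·m counterclockwise.
Bag of cement: 22 × 10 = 220 N down at 0.64 m → arm 1.76 m, τ = 220 × 1.76 = 387.2 N·m counterclockwise.
Sack of grain: 34 × 10 = 340 N down at 2 m → arm 0.4 m, τ = 340 × 0.4 = 136 N·m counterclockwise.
Paint can: 7.4 × 10 = 74 N down at 2.3 m → arm 0.1 m, τ = 74 × 0.1 = 7.4 N·m counterclockwise.
Net moment of the loads = 1059 N·m counterclockwise.
The upward force F acts at the left end, arm 2.4 m, giving F × 2.4 clockwise.
Στ = 0 ⇒ F × 2.4 = 1059 ⇒ F = 1059 / 2.4 = 441 N.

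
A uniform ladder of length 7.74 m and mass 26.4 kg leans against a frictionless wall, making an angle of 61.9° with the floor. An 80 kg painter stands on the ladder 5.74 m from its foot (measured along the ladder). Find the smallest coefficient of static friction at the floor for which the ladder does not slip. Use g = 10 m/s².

Sum moments about the foot of the ladder (the floor normal and friction both act there and drop out).
Ladder weight 26.4×10 = 264 N acts at 3.87 m along the ladder; its horizontal arm is 3.87·cos61.9° = 1.823 m → τ = 481.3 N·m clockwise.
Painter: 80×10 = 800 N at 5.74 m → arm 2.704 m → τ = 2163 N·m clockwise.
Wall normal N acts horizontally at the top; its moment arm is the height L sinθ = 7.74·sin61.9° = 6.828 m, counterclockwise.
Balancing moments: N × 6.828 = 2644, giving N = 387.2 N.
ΣFx = 0 ⇒ f = N_wall = 387.2 N. ΣFy = 0 ⇒ N_floor = 1064 N.
μ_min = f / N_floor = 387.2 / 1064 = 0.364.

μ_min ≈ 0.364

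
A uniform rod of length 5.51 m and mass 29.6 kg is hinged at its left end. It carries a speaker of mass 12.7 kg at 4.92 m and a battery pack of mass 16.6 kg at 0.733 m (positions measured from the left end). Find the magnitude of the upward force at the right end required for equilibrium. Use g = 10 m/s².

Take moments about the left end.
Beam weight: 29.6 × 10 = 296 N down at 2.755 m → arm 2.755 m, τ = 296 × 2.755 = 815.5 N·m clockwise.
Speaker: 12.7 × 10 = 127 N down at 4.92 m → arm 4.92 m, τ = 127 × 4.92 = 624.8 N·m clockwise.
Battery pack: 16.6 × 10 = 166 N down at 0.733 m → arm 0.733 m, τ = 166 × 0.733 = 121.7 N·m clockwise.
Net moment of the loads = 1562 N·m clockwise.
The upward force F acts at the right end, arm 5.51 m, giving F × 5.51 counterclockwise.
Balancing moments: F × 5.51 = 1562, giving F = 1562 / 5.51 = 283 N.

F ≈ 283 N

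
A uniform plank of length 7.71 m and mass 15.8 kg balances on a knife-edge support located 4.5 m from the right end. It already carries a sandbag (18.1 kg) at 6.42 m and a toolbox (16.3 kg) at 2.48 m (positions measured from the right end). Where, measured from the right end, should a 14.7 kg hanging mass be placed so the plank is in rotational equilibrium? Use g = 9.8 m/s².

Take moments about the knife-edge support (at 4.5 m from the right end).
Beam weight: 15.8 × 9.8 = 154.8 N down at 3.855 m → arm 0.645 m, τ = 154.8 × 0.645 = 99.85 N·m clockwise.
Sandbag: 18.1 × 9.8 = 177.4 N down at 6.42 m → arm 1.92 m, τ = 177.4 × 1.92 = 340.6 N·m counterclockwise.
Toolbox: 16.3 × 9.8 = 159.7 N down at 2.48 m → arm 2.02 m, τ = 159.7 × 2.02 = 322.6 N·m clockwise.
Net moment of existing loads = 81.85 N·m clockwise.
The hanging mass weighs 14.7 × 9.8 = 144.1 N and must supply an equal counterclockwise moment, so its lever arm about the knife-edge support is 81.85 / 144.1 = 0.568 m.
That puts it at 4.5 + 0.568 = 5.07 m from the right end.

x ≈ 5.07 m from the right end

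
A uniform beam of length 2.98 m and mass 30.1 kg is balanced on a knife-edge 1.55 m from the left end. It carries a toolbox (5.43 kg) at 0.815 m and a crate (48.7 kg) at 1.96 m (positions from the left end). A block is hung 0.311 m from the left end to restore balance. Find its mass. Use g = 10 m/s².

Choose the knife-edge (at 1.55 m from the left end) as the axis so the support reaction has zero arm there.
Beam weight: 30.1 × 10 = 301 N down at 1.49 m → arm 0.06 m, τ = 301 × 0.06 = 18.06 N·m counterclockwise.
Toolbox: 5.43 × 10 = 54.3 N down at 0.815 m → arm 0.735 m, τ = 54.3 × 0.735 = 39.91 N·m counterclockwise.
Crate: 48.7 × 10 = 487 N down at 1.96 m → arm 0.41 m, τ = 487 × 0.41 = 199.7 N·m clockwise.
Net moment of known loads = 141.7 N·m clockwise.
An unknown mass m at 0.311 m has arm 1.239 m; its moment is m·g·1.239 counterclockwise.
Setting net torque to zero: m × 10 × 1.239 = 141.7 → m = 141.7 / (10 × 1.239) = 11.4 kg.

m ≈ 11.4 kg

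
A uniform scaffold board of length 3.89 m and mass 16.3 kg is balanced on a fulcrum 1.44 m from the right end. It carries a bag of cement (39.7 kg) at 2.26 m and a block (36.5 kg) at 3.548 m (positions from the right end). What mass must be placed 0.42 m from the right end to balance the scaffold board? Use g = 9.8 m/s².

Choose the fulcrum (at 1.44 m from the right end) as the axis so the support reaction has zero arm there.
Beam weight: 16.3 × 9.8 = 159.7 N down at 1.945 m → arm 0.505 m, τ = 159.7 × 0.505 = 80.65 N·m counterclockwise.
Bag of cement: 39.7 × 9.8 = 389.1 N down at 2.26 m → arm 0.82 m, τ = 389.1 × 0.82 = 319.1 N·m counterclockwise.
Block: 36.5 × 9.8 = 357.7 N down at 3.548 m → arm 2.108 m, τ = 357.7 × 2.108 = 754 N·m counterclockwise.
Net moment of known loads = 1154 N·m counterclockwise.
An unknown mass m at 0.42 m has arm 1.02 m; its moment is m·g·1.02 clockwise.
For rotational equilibrium, m × 9.8 × 1.02 = 1154, so m = 1154 / (9.8 × 1.02) = 115 kg.

m ≈ 115 kg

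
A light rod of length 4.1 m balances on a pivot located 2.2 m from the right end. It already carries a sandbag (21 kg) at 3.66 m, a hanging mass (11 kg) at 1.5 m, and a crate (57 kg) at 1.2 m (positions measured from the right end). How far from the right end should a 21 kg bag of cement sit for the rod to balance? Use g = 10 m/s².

Taking torques about the pivot (at 2.2 m from the right end):
Sandbag: 21 × 10 = 210 N down at 3.66 m → arm 1.46 m, τ = 210 × 1.46 = 306.6 N·m counterclockwise.
Hanging mass: 11 × 10 = 110 N down at 1.5 m → arm 0.7 m, τ = 110 × 0.7 = 77 N·m clockwise.
Crate: 57 × 10 = 570 N down at 1.2 m → arm 1 m, τ = 570 × 1 = 570 N·m clockwise.
Net moment of existing loads = 340.4 N·m clockwise.
The bag of cement weighs 21 × 10 = 210 N and must supply an equal counterclockwise moment, so its lever arm about the pivot is 340.4 / 210 = 1.62 m.
That puts it at 2.2 + 1.62 = 3.82 m from the right end.

x ≈ 3.82 m from the right end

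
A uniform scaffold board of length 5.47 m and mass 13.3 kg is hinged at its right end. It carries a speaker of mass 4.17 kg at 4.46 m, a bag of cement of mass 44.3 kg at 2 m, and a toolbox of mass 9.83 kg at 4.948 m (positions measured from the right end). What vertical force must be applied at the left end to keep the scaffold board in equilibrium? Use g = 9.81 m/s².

Sum moments about the right end (the unknown pivot reaction has zero arm there).
Beam weight: 13.3 × 9.81 = 130.5 N down at 2.735 m → arm 2.735 m, τ = 130.5 × 2.735 = 356.9 N·m counterclockwise.
Speaker: 4.17 × 9.81 = 40.91 N down at 4.46 m → arm 4.46 m, τ = 40.91 × 4.46 = 182.5 N·m counterclockwise.
Bag of cement: 44.3 × 9.81 = 434.6 N down at 2 m → arm 2 m, τ = 434.6 × 2 = 869.2 N·m counterclockwise.
Toolbox: 9.83 × 9.81 = 96.43 N down at 4.948 m → arm 4.948 m, τ = 96.43 × 4.948 = 477.1 N·m counterclockwise.
Net moment of the loads = 1886 N·m counterclockwise.
The upward force F acts at the left end, arm 5.47 m, giving F × 5.47 clockwise.
Balancing moments: F × 5.47 = 1886, giving F = 1886 / 5.47 = 345 N.

F ≈ 345 N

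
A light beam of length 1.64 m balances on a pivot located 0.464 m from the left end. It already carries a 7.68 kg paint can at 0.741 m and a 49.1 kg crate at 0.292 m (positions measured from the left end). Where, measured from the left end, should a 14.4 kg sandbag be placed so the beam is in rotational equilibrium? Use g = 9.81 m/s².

Take moments about the pivot (at 0.464 m from the left end).
Paint can: 7.68 × 9.81 = 75.34 N down at 0.741 m → arm 0.277 m, τ = 75.34 × 0.277 = 20.87 N·m clockwise.
Crate: 49.1 × 9.81 = 481.7 N down at 0.292 m → arm 0.172 m, τ = 481.7 × 0.172 = 82.85 N·m counterclockwise.
Net moment of existing loads = 61.98 N·m counterclockwise.
The sandbag weighs 14.4 × 9.81 = 141.3 N and must supply an equal clockwise moment, so its lever arm about the pivot is 61.98 / 141.3 = 0.439 m.
That puts it at 0.464 + 0.439 = 0.903 m from the left end.

x ≈ 0.903 m from the left end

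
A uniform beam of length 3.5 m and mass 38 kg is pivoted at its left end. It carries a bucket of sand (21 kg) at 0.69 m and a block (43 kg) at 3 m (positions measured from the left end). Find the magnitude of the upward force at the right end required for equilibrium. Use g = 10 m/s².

F ≈ 600 N

About the left end:
Beam weight: 38 × 10 = 380 N down at 1.75 m → arm 1.75 m, τ = 380 × 1.75 = 665 N·m clockwise.
Bucket of sand: 21 × 10 = 210 N down at 0.69 m → arm 0.69 m, τ = 210 × 0.69 = 144.9 N·m clockwise.
Block: 43 × 10 = 430 N down at 3 m → arm 3 m, τ = 430 × 3 = 1290 N·m clockwise.
Net moment of the loads = 2100 N·m clockwise.
The upward force F acts at the right end, arm 3.5 m, giving F × 3.5 counterclockwise.
For rotational equilibrium, F × 3.5 = 2100, so F = 2100 / 3.5 = 600 N.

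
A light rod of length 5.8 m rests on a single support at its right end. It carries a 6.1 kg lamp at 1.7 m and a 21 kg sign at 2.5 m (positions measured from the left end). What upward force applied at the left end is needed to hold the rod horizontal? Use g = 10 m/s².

Choose the right end as the axis so the unknown pivot reaction has zero arm there.
Lamp: 6.1 × 10 = 61 N down at 1.7 m → arm 4.1 m, τ = 61 × 4.1 = 250.1 N·m counterclockwise.
Sign: 21 × 10 = 210 N down at 2.5 m → arm 3.3 m, τ = 210 × 3.3 = 693 N·m counterclockwise.
Net moment of the loads = 943.1 N·m counterclockwise.
The upward force F acts at the left end, arm 5.8 m, giving F × 5.8 clockwise.
Στ = 0 ⇒ F × 5.8 = 943.1 ⇒ F = 943.1 / 5.8 = 163 N.

F ≈ 163 N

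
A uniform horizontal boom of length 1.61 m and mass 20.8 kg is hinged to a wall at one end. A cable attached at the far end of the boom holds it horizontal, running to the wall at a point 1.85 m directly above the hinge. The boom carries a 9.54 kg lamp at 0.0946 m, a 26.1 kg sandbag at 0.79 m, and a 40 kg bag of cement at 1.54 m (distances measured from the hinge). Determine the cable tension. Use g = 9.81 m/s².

T ≈ 807 N

Sum moments about the hinge (the unknown hinge reaction has zero arm there).
Beam weight: 20.8 × 9.81 = 204 N down at 0.805 m → arm 0.805 m, τ = 204 × 0.805 = 164.2 N·m clockwise.
Lamp: 9.54 × 9.81 = 93.59 N down at 0.0946 m → arm 0.0946 m, τ = 93.59 × 0.0946 = 8.854 N·m clockwise.
Sandbag: 26.1 × 9.81 = 256 N down at 0.79 m → arm 0.79 m, τ = 256 × 0.79 = 202.2 N·m clockwise.
Bag of cement: 40 × 9.81 = 392.4 N down at 1.54 m → arm 1.54 m, τ = 392.4 × 1.54 = 604.3 N·m clockwise.
Total clockwise load moment = 979.6 N·m.
The cable tension T acts at 1.61 m; only its component perpendicular to the boom, T sinθ, produces torque. sinθ = h/√(h²+d²) = 1.85/√(1.85²+1.61²) = 0.7543.
For rotational equilibrium, T × 1.61 × 0.7543 = 979.6, so T = 979.6 / 1.214 = 807 N.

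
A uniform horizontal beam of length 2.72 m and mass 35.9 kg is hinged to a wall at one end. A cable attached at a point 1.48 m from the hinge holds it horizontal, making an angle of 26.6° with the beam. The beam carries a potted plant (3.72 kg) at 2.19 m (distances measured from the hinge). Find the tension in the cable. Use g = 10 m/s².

T ≈ 860 N

Sum moments about the hinge (the unknown hinge reaction has zero arm there).
Beam weight: 35.9 × 10 = 359 N down at 1.36 m → arm 1.36 m, τ = 359 × 1.36 = 488.2 N·m clockwise.
Potted plant: 3.72 × 10 = 37.2 N down at 2.19 m → arm 2.19 m, τ = 37.2 × 2.19 = 81.47 N·m clockwise.
Total clockwise load moment = 569.7 N·m.
The cable tension T acts at 1.48 m; only its component perpendicular to the beam, T sinθ, produces torque. sin 26.6° = 0.4478.
For rotational equilibrium, T × 1.48 × 0.4478 = 569.7, so T = 569.7 / 0.6627 = 860 N.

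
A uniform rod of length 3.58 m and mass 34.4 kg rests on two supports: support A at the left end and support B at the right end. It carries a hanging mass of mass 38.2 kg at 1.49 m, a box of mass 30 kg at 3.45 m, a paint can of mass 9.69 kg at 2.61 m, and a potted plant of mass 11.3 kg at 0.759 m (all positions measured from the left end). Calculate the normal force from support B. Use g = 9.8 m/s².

R_B ≈ 700 N

Sum moments about support A (its reaction then has zero moment arm).
Beam weight: 34.4 × 9.8 = 337.1 N down at 1.79 m → arm 1.79 m, τ = 337.1 × 1.79 = 603.4 N·m clockwise.
Hanging mass: 38.2 × 9.8 = 374.4 N down at 1.49 m → arm 1.49 m, τ = 374.4 × 1.49 = 557.9 N·m clockwise.
Box: 30 × 9.8 = 294 N down at 3.45 m → arm 3.45 m, τ = 294 × 3.45 = 1014 N·m clockwise.
Paint can: 9.69 × 9.8 = 94.96 N down at 2.61 m → arm 2.61 m, τ = 94.96 × 2.61 = 247.8 N·m clockwise.
Potted plant: 11.3 × 9.8 = 110.7 N down at 0.759 m → arm 0.759 m, τ = 110.7 × 0.759 = 84.02 N·m clockwise.
Net load moment about support A = 2507 N·m clockwise.
Reaction R at support B is upward at 3.58 m, arm 3.58 m → moment R × 3.58 counterclockwise.
For rotational equilibrium, R × 3.58 = 2507, so R = 700 N.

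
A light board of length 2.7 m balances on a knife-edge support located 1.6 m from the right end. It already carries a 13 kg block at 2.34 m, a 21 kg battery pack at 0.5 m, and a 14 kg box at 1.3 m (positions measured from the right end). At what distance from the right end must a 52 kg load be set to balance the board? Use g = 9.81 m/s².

Take moments about the knife-edge support (at 1.6 m from the right end).
Block: 13 × 9.81 = 127.5 N down at 2.34 m → arm 0.74 m, τ = 127.5 × 0.74 = 94.35 N·m counterclockwise.
Battery pack: 21 × 9.81 = 206 N down at 0.5 m → arm 1.1 m, τ = 206 × 1.1 = 226.6 N·m clockwise.
Box: 14 × 9.81 = 137.3 N down at 1.3 m → arm 0.3 m, τ = 137.3 × 0.3 = 41.19 N·m clockwise.
Net moment of existing loads = 173.4 N·m clockwise.
The load weighs 52 × 9.81 = 510.1 N and must supply an equal counterclockwise moment, so its lever arm about the knife-edge support is 173.4 / 510.1 = 0.34 m.
That puts it at 1.6 + 0.34 = 1.94 m from the right end.

x ≈ 1.94 m from the right end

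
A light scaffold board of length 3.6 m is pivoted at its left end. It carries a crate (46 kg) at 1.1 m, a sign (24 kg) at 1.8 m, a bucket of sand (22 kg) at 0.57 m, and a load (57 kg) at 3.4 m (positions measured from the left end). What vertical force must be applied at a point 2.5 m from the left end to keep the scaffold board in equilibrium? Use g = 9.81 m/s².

F ≈ 1180 N

Sum moments about the left end (the unknown pivot reaction has zero arm there).
Crate: 46 × 9.81 = 451.3 N down at 1.1 m → arm 1.1 m, τ = 451.3 × 1.1 = 496.4 N·m clockwise.
Sign: 24 × 9.81 = 235.4 N down at 1.8 m → arm 1.8 m, τ = 235.4 × 1.8 = 423.7 N·m clockwise.
Bucket of sand: 22 × 9.81 = 215.8 N down at 0.57 m → arm 0.57 m, τ = 215.8 × 0.57 = 123 N·m clockwise.
Load: 57 × 9.81 = 559.2 N down at 3.4 m → arm 3.4 m, τ = 559.2 × 3.4 = 1901 N·m clockwise.
Net moment of the loads = 2944 N·m clockwise.
The upward force F acts at a point 2.5 m from the left end, arm 2.5 m, giving F × 2.5 counterclockwise.
Στ = 0 ⇒ F × 2.5 = 2944 ⇒ F = 2944 / 2.5 = 1180 N.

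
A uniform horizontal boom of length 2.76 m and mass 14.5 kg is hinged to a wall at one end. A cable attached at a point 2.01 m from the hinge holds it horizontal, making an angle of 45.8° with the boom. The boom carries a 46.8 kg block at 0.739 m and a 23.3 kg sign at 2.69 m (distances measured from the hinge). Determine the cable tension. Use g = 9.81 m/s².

Sum moments about the hinge (the unknown hinge reaction has zero arm there).
Beam weight: 14.5 × 9.81 = 142.2 N down at 1.38 m → arm 1.38 m, τ = 142.2 × 1.38 = 196.2 N·m clockwise.
Block: 46.8 × 9.81 = 459.1 N down at 0.739 m → arm 0.739 m, τ = 459.1 × 0.739 = 339.3 N·m clockwise.
Sign: 23.3 × 9.81 = 228.6 N down at 2.69 m → arm 2.69 m, τ = 228.6 × 2.69 = 614.9 N·m clockwise.
Total clockwise load moment = 1150 N·m.
The cable tension T acts at 2.01 m; only its component perpendicular to the boom, T sinθ, produces torque. sin 45.8° = 0.7169.
For rotational equilibrium, T × 2.01 × 0.7169 = 1150, so T = 1150 / 1.441 = 798 N.

T ≈ 798 N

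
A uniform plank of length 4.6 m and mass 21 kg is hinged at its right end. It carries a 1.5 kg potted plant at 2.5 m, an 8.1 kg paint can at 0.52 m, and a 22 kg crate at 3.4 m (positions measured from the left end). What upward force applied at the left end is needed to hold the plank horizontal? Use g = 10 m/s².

F ≈ 241 N

Sum moments about the right end (the unknown pivot reaction has zero arm there).
Beam weight: 21 × 10 = 210 N down at 2.3 m → arm 2.3 m, τ = 210 × 2.3 = 483 N·m counterclockwise.
Potted plant: 1.5 × 10 = 15 N down at 2.5 m → arm 2.1 m, τ = 15 × 2.1 = 31.5 N·m counterclockwise.
Paint can: 8.1 × 10 = 81 N down at 0.52 m → arm 4.08 m, τ = 81 × 4.08 = 330.5 N·m counterclockwise.
Crate: 22 × 10 = 220 N down at 3.4 m → arm 1.2 m, τ = 220 × 1.2 = 264 N·m counterclockwise.
Net moment of the loads = 1109 N·m counterclockwise.
The upward force F acts at the left end, arm 4.6 m, giving F × 4.6 clockwise.
Setting net torque to zero: F × 4.6 = 1109 → F = 1109 / 4.6 = 241 N.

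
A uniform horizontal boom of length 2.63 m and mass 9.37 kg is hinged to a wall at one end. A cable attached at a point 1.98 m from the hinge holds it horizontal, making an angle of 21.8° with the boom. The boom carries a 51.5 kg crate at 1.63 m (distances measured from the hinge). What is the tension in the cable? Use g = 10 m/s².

T ≈ 1310 N

Take moments about the hinge.
Beam weight: 9.37 × 10 = 93.7 N down at 1.315 m → arm 1.315 m, τ = 93.7 × 1.315 = 123.2 N·m clockwise.
Crate: 51.5 × 10 = 515 N down at 1.63 m → arm 1.63 m, τ = 515 × 1.63 = 839.4 N·m clockwise.
Total clockwise load moment = 962.6 N·m.
The cable tension T acts at 1.98 m; only its component perpendicular to the boom, T sinθ, produces torque. sin 21.8° = 0.3714.
Setting net torque to zero: T × 1.98 × 0.3714 = 962.6 → T = 962.6 / 0.7354 = 1310 N.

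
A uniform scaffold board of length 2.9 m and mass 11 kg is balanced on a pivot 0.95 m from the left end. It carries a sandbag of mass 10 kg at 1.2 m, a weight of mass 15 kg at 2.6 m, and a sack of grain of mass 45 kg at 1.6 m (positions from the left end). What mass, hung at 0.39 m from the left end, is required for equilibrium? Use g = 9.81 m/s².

m ≈ 111 kg

Take moments about the pivot (at 0.95 m from the left end).
Beam weight: 11 × 9.81 = 107.9 N down at 1.45 m → arm 0.5 m, τ = 107.9 × 0.5 = 53.95 N·m clockwise.
Sandbag: 10 × 9.81 = 98.1 N down at 1.2 m → arm 0.25 m, τ = 98.1 × 0.25 = 24.52 N·m clockwise.
Weight: 15 × 9.81 = 147.2 N down at 2.6 m → arm 1.65 m, τ = 147.2 × 1.65 = 242.9 N·m clockwise.
Sack of grain: 45 × 9.81 = 441.5 N down at 1.6 m → arm 0.65 m, τ = 441.5 × 0.65 = 287 N·m clockwise.
Net moment of known loads = 608.4 N·m clockwise.
An unknown mass m at 0.39 m has arm 0.56 m; its moment is m·g·0.56 counterclockwise.
For rotational equilibrium, m × 9.81 × 0.56 = 608.4, so m = 608.4 / (9.81 × 0.56) = 111 kg.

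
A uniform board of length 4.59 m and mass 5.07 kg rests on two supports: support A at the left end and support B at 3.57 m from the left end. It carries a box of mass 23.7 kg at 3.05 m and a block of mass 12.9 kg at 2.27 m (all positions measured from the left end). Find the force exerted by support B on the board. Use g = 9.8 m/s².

Sum moments about support A (its reaction then has zero moment arm).
Beam weight: 5.07 × 9.8 = 49.69 N down at 2.295 m → arm 2.295 m, τ = 49.69 × 2.295 = 114 N·m clockwise.
Box: 23.7 × 9.8 = 232.3 N down at 3.05 m → arm 3.05 m, τ = 232.3 × 3.05 = 708.5 N·m clockwise.
Block: 12.9 × 9.8 = 126.4 N down at 2.27 m → arm 2.27 m, τ = 126.4 × 2.27 = 286.9 N·m clockwise.
Net load moment about support A = 1109 N·m clockwise.
Reaction R at support B is upward at 3.57 m, arm 3.57 m → moment R × 3.57 counterclockwise.
Στ = 0 ⇒ R × 3.57 = 1109 ⇒ R = 311 N.

R_B ≈ 311 N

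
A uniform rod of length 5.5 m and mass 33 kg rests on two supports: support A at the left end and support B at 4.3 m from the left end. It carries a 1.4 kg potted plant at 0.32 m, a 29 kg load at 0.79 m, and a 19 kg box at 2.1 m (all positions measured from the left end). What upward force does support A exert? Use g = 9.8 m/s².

Taking torques about support B:
Beam weight: 33 × 9.8 = 323.4 N down at 2.75 m → arm 1.55 m, τ = 323.4 × 1.55 = 501.3 N·m counterclockwise.
Potted plant: 1.4 × 9.8 = 13.72 N down at 0.32 m → arm 3.98 m, τ = 13.72 × 3.98 = 54.61 N·m counterclockwise.
Load: 29 × 9.8 = 284.2 N down at 0.79 m → arm 3.51 m, τ = 284.2 × 3.51 = 997.5 N·m counterclockwise.
Box: 19 × 9.8 = 186.2 N down at 2.1 m → arm 2.2 m, τ = 186.2 × 2.2 = 409.6 N·m counterclockwise.
Net load moment about support B = 1963 N·m counterclockwise.
Reaction R at support A is upward at 0 m, arm 4.3 m → moment R × 4.3 clockwise.
Στ = 0 ⇒ R × 4.3 = 1963 ⇒ R = 457 N.

R_A ≈ 457 N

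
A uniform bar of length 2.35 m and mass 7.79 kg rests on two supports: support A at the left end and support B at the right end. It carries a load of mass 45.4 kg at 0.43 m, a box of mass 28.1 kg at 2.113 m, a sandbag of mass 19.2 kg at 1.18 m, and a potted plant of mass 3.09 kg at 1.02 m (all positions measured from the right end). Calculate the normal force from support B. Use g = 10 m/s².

R_B ≈ 551 N

About support A:
Beam weight: 7.79 × 10 = 77.9 N down at 1.175 m → arm 1.175 m, τ = 77.9 × 1.175 = 91.53 N·m clockwise.
Load: 45.4 × 10 = 454 N down at 0.43 m → arm 1.92 m, τ = 454 × 1.92 = 871.7 N·m clockwise.
Box: 28.1 × 10 = 281 N down at 2.113 m → arm 0.237 m, τ = 281 × 0.237 = 66.6 N·m clockwise.
Sandbag: 19.2 × 10 = 192 N down at 1.18 m → arm 1.17 m, τ = 192 × 1.17 = 224.6 N·m clockwise.
Potted plant: 3.09 × 10 = 30.9 N down at 1.02 m → arm 1.33 m, τ = 30.9 × 1.33 = 41.1 N·m clockwise.
Net load moment about support A = 1296 N·m clockwise.
Reaction R at support B is upward at 0 m, arm 2.35 m → moment R × 2.35 counterclockwise.
Balancing moments: R × 2.35 = 1296, giving R = 551 N.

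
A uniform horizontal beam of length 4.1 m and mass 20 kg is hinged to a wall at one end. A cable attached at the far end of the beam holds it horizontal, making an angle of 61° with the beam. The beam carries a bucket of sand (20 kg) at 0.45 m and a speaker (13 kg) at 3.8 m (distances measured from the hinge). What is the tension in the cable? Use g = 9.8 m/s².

T ≈ 272 N

Taking torques about the hinge:
Beam weight: 20 × 9.8 = 196 N down at 2.05 m → arm 2.05 m, τ = 196 × 2.05 = 401.8 N·m clockwise.
Bucket of sand: 20 × 9.8 = 196 N down at 0.45 m → arm 0.45 m, τ = 196 × 0.45 = 88.2 N·m clockwise.
Speaker: 13 × 9.8 = 127.4 N down at 3.8 m → arm 3.8 m, τ = 127.4 × 3.8 = 484.1 N·m clockwise.
Total clockwise load moment = 974.1 N·m.
The cable tension T acts at 4.1 m; only its component perpendicular to the beam, T sinθ, produces torque. sin 61° = 0.8746.
Balancing moments: T × 4.1 × 0.8746 = 974.1, giving T = 974.1 / 3.586 = 272 N.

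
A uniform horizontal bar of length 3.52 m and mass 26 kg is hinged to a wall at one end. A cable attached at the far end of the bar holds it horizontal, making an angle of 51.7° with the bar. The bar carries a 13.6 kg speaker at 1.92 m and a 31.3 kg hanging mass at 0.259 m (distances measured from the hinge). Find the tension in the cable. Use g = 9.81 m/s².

T ≈ 284 N

About the hinge:
Beam weight: 26 × 9.81 = 255.1 N down at 1.76 m → arm 1.76 m, τ = 255.1 × 1.76 = 449 N·m clockwise.
Speaker: 13.6 × 9.81 = 133.4 N down at 1.92 m → arm 1.92 m, τ = 133.4 × 1.92 = 256.1 N·m clockwise.
Hanging mass: 31.3 × 9.81 = 307.1 N down at 0.259 m → arm 0.259 m, τ = 307.1 × 0.259 = 79.54 N·m clockwise.
Total clockwise load moment = 784.6 N·m.
The cable tension T acts at 3.52 m; only its component perpendicular to the bar, T sinθ, produces torque. sin 51.7° = 0.7848.
Balancing moments: T × 3.52 × 0.7848 = 784.6, giving T = 784.6 / 2.762 = 284 N.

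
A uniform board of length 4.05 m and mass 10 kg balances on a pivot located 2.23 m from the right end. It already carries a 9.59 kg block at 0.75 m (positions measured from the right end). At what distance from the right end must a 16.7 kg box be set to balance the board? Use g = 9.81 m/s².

Take moments about the pivot (at 2.23 m from the right end).
Beam weight: 10 × 9.81 = 98.1 N down at 2.025 m → arm 0.205 m, τ = 98.1 × 0.205 = 20.11 N·m clockwise.
Block: 9.59 × 9.81 = 94.08 N down at 0.75 m → arm 1.48 m, τ = 94.08 × 1.48 = 139.2 N·m clockwise.
Net moment of existing loads = 159.3 N·m clockwise.
The box weighs 16.7 × 9.81 = 163.8 N and must supply an equal counterclockwise moment, so its lever arm about the pivot is 159.3 / 163.8 = 0.973 m.
That puts it at 2.23 + 0.973 = 3.2 m from the right end.

x ≈ 3.2 m from the right end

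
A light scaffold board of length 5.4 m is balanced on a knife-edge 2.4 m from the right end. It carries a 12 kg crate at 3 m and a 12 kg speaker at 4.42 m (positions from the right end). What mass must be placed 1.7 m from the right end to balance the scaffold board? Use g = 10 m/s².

m ≈ 44.9 kg

About the knife-edge (at 2.4 m from the right end):
Crate: 12 × 10 = 120 N down at 3 m → arm 0.6 m, τ = 120 × 0.6 = 72 N·m counterclockwise.
Speaker: 12 × 10 = 120 N down at 4.42 m → arm 2.02 m, τ = 120 × 2.02 = 242.4 N·m counterclockwise.
Net moment of known loads = 314.4 N·m counterclockwise.
An unknown mass m at 1.7 m has arm 0.7 m; its moment is m·g·0.7 clockwise.
Setting net torque to zero: m × 10 × 0.7 = 314.4 → m = 314.4 / (10 × 0.7) = 44.9 kg.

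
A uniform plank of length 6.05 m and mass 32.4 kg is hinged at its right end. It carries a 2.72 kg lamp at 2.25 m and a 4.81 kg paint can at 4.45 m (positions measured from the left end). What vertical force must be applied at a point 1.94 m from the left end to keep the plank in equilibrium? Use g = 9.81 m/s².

Taking torques about the right end:
Beam weight: 32.4 × 9.81 = 317.8 N down at 3.025 m → arm 3.025 m, τ = 317.8 × 3.025 = 961.3 N·m counterclockwise.
Lamp: 2.72 × 9.81 = 26.68 N down at 2.25 m → arm 3.8 m, τ = 26.68 × 3.8 = 101.4 N·m counterclockwise.
Paint can: 4.81 × 9.81 = 47.19 N down at 4.45 m → arm 1.6 m, τ = 47.19 × 1.6 = 75.5 N·m counterclockwise.
Net moment of the loads = 1138 N·m counterclockwise.
The upward force F acts at a point 1.94 m from the left end, arm 4.11 m, giving F × 4.11 clockwise.
Στ = 0 ⇒ F × 4.11 = 1138 ⇒ F = 1138 / 4.11 = 277 N.

F ≈ 277 N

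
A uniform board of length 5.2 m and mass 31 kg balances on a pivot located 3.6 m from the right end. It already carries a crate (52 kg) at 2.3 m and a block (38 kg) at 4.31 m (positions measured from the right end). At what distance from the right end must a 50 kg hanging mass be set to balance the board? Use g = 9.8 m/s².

Taking torques about the pivot (at 3.6 m from the right end):
Beam weight: 31 × 9.8 = 303.8 N down at 2.6 m → arm 1 m, τ = 303.8 × 1 = 303.8 N·m clockwise.
Crate: 52 × 9.8 = 509.6 N down at 2.3 m → arm 1.3 m, τ = 509.6 × 1.3 = 662.5 N·m clockwise.
Block: 38 × 9.8 = 372.4 N down at 4.31 m → arm 0.71 m, τ = 372.4 × 0.71 = 264.4 N·m counterclockwise.
Net moment of existing loads = 701.9 N·m clockwise.
The hanging mass weighs 50 × 9.8 = 490 N and must supply an equal counterclockwise moment, so its lever arm about the pivot is 701.9 / 490 = 1.43 m.
That puts it at 3.6 + 1.43 = 5.03 m from the right end.

x ≈ 5.03 m from the right end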